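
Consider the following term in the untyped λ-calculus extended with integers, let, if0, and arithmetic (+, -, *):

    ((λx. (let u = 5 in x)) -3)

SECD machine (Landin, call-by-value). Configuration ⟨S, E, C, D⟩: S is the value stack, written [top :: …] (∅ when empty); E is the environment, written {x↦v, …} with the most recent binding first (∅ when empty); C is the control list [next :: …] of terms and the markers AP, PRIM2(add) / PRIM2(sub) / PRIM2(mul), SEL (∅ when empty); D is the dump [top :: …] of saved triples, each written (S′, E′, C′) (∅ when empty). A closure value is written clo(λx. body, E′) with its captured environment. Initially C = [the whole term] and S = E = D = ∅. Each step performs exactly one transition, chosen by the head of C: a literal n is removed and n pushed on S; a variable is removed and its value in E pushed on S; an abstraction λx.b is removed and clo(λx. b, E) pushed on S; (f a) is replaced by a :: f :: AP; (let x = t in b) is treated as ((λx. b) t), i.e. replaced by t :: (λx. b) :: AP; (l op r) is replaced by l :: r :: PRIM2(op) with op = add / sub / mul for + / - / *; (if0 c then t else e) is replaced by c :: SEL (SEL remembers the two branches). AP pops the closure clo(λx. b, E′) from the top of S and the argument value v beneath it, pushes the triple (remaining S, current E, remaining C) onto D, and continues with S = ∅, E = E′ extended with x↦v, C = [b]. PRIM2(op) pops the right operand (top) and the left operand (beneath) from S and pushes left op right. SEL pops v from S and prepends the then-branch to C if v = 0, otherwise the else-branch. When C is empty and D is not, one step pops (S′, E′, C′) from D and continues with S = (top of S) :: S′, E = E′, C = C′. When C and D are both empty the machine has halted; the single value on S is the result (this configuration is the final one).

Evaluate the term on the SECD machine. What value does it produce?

Answer: -3

Machine steps:
t=0: [S=∅ | E=∅ | C=[((λx. (let u = 5 in x)) -3)] | D=∅]
t=1: [S=∅ | E=∅ | C=[-3 :: (λx. (let u = 5 in x)) :: AP] | D=∅]
t=2: [S=[-3] | E=∅ | C=[(λx. (let u = 5 in x)) :: AP] | D=∅]
t=3: [S=[clo(λx. (let u = 5 in x), ∅) :: -3] | E=∅ | C=[AP] | D=∅]
t=4: [S=∅ | E={x↦-3} | C=[(let u = 5 in x)] | D=[(∅, ∅, ∅)]]
t=5: [S=∅ | E={x↦-3} | C=[5 :: (λu. x) :: AP] | D=[(∅, ∅, ∅)]]
t=6: [S=[5] | E={x↦-3} | C=[(λu. x) :: AP] | D=[(∅, ∅, ∅)]]
t=7: [S=[clo(λu. x, {x↦-3}) :: 5] | E={x↦-3} | C=[AP] | D=[(∅, ∅, ∅)]]
t=8: [S=∅ | E={u↦5, x↦-3} | C=[x] | D=[(∅, {x↦-3}, ∅) :: (∅, ∅, ∅)]]
t=9: [S=[-3] | E={u↦5, x↦-3} | C=∅ | D=[(∅, {x↦-3}, ∅) :: (∅, ∅, ∅)]]
t=10: [S=[-3] | E={x↦-3} | C=∅ | D=[(∅, ∅, ∅)]]
t=11: [S=[-3] | E=∅ | C=∅ | D=∅]
→ final value -3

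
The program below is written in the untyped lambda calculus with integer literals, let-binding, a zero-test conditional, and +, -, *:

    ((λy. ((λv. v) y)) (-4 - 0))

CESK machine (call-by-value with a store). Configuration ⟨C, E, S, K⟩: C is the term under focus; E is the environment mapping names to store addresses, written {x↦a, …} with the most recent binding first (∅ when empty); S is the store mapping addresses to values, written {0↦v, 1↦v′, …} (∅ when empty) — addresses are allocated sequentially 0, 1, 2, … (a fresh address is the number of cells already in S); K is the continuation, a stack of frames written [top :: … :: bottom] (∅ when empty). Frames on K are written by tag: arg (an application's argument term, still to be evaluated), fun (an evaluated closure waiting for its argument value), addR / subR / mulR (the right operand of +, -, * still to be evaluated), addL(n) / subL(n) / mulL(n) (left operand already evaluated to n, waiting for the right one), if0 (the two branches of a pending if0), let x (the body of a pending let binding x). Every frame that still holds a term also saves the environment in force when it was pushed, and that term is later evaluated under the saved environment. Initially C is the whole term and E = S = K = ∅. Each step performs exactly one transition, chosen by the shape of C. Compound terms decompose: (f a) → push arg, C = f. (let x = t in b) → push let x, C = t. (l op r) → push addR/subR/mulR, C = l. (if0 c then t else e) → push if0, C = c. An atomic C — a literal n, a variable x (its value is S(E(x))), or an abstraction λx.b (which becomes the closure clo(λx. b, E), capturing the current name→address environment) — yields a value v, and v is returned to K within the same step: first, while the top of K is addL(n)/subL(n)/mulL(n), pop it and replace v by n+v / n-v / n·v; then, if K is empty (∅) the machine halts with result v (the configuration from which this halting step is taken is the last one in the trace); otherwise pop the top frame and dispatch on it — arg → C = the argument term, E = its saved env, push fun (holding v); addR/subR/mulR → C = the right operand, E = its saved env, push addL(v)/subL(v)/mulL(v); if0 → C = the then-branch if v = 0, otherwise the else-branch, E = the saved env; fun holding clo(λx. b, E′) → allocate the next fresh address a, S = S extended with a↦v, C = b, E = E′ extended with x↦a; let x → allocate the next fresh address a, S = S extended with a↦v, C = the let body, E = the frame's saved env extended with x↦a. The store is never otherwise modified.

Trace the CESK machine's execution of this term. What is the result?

step 0: [C=((λy. ((λv. v) y)) (-4 - 0)) | E=∅ | S=∅ | K=∅]
step 1: [C=(λy. ((λv. v) y)) | E=∅ | S=∅ | K=[arg]]
step 2: [C=(-4 - 0) | E=∅ | S=∅ | K=[fun]]
step 3: [C=-4 | E=∅ | S=∅ | K=[subR :: fun]]
step 4: [C=0 | E=∅ | S=∅ | K=[subL(-4) :: fun]]
step 5: [C=((λv. v) y) | E={y↦0} | S={0↦-4} | K=∅]
step 6: [C=(λv. v) | E={y↦0} | S={0↦-4} | K=[arg]]
step 7: [C=y | E={y↦0} | S={0↦-4} | K=[fun]]
step 8: [C=v | E={v↦1, y↦0} | S={0↦-4, 1↦-4} | K=∅]
→ final value -4

Answer: -4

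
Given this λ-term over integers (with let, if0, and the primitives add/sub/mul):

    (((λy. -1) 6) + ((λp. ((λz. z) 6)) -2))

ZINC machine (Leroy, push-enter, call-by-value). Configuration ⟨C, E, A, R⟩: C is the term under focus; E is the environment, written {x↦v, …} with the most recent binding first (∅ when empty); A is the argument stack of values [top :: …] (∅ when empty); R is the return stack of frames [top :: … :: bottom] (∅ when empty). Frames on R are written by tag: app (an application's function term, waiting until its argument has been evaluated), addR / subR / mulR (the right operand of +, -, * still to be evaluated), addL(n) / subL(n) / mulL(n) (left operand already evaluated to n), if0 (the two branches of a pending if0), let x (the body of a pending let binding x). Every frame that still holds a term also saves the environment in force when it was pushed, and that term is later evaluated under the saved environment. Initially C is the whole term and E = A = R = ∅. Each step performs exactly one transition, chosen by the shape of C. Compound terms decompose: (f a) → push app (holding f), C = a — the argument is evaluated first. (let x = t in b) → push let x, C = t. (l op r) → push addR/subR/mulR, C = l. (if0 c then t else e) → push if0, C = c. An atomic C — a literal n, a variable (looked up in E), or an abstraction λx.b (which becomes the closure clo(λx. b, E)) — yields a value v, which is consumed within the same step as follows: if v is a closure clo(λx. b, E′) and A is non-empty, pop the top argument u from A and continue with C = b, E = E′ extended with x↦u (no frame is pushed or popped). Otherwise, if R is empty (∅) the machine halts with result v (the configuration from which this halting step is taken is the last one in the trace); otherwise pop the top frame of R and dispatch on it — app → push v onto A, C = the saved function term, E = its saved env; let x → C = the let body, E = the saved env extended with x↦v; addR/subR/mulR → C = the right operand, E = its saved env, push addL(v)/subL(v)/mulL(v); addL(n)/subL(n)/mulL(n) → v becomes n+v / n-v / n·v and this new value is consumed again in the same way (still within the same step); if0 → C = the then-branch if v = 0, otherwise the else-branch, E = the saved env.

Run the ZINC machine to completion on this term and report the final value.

Answer: 5

Machine steps:
0. ⟨C=(((λy. -1) 6) + ((λp. ((λz. z) 6)) -2)); E=∅; A=∅; R=∅⟩
1. ⟨C=((λy. -1) 6); E=∅; A=∅; R=[addR]⟩
2. ⟨C=6; E=∅; A=∅; R=[app :: addR]⟩
3. ⟨C=(λy. -1); E=∅; A=[6]; R=[addR]⟩
4. ⟨C=-1; E={y↦6}; A=∅; R=[addR]⟩
5. ⟨C=((λp. ((λz. z) 6)) -2); E=∅; A=∅; R=[addL(-1)]⟩
6. ⟨C=-2; E=∅; A=∅; R=[app :: addL(-1)]⟩
7. ⟨C=(λp. ((λz. z) 6)); E=∅; A=[-2]; R=[addL(-1)]⟩
8. ⟨C=((λz. z) 6); E={p↦-2}; A=∅; R=[addL(-1)]⟩
9. ⟨C=6; E={p↦-2}; A=∅; R=[app :: addL(-1)]⟩
10. ⟨C=(λz. z); E={p↦-2}; A=[6]; R=[addL(-1)]⟩
11. ⟨C=z; E={z↦6, p↦-2}; A=∅; R=[addL(-1)]⟩
→ final value 5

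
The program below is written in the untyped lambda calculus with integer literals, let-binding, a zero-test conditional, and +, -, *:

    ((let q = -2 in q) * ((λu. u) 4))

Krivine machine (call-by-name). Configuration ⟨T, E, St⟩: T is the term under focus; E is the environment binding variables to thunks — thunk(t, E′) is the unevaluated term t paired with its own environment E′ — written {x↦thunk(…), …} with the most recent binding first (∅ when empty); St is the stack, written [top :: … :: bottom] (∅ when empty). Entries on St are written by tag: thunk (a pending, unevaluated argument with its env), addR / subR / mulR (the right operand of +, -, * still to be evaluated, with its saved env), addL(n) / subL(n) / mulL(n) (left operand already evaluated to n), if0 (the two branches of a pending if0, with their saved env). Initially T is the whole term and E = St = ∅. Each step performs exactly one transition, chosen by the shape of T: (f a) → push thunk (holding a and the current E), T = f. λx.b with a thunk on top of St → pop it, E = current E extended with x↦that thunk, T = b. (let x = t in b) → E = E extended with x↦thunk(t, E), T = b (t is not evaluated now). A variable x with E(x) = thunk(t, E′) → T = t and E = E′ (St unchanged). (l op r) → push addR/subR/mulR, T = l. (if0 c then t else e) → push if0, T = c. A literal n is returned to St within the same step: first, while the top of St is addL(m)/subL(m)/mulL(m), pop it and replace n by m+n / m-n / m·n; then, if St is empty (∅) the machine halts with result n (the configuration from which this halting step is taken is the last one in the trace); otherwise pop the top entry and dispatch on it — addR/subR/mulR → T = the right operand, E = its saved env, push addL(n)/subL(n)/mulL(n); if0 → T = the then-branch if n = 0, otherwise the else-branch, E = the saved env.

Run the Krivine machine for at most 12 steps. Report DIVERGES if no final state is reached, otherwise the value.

Answer: -8

Derivation:
step 0: ⟨T=((let q = -2 in q) * ((λu. u) 4)); E=∅; St=∅⟩
step 1: ⟨T=(let q = -2 in q); E=∅; St=[mulR]⟩
step 2: ⟨T=q; E={q↦thunk(-2, ∅)}; St=[mulR]⟩
step 3: ⟨T=-2; E=∅; St=[mulR]⟩
step 4: ⟨T=((λu. u) 4); E=∅; St=[mulL(-2)]⟩
step 5: ⟨T=(λu. u); E=∅; St=[thunk :: mulL(-2)]⟩
step 6: ⟨T=u; E={u↦thunk(4, ∅)}; St=[mulL(-2)]⟩
step 7: ⟨T=4; E=∅; St=[mulL(-2)]⟩
→ final value -8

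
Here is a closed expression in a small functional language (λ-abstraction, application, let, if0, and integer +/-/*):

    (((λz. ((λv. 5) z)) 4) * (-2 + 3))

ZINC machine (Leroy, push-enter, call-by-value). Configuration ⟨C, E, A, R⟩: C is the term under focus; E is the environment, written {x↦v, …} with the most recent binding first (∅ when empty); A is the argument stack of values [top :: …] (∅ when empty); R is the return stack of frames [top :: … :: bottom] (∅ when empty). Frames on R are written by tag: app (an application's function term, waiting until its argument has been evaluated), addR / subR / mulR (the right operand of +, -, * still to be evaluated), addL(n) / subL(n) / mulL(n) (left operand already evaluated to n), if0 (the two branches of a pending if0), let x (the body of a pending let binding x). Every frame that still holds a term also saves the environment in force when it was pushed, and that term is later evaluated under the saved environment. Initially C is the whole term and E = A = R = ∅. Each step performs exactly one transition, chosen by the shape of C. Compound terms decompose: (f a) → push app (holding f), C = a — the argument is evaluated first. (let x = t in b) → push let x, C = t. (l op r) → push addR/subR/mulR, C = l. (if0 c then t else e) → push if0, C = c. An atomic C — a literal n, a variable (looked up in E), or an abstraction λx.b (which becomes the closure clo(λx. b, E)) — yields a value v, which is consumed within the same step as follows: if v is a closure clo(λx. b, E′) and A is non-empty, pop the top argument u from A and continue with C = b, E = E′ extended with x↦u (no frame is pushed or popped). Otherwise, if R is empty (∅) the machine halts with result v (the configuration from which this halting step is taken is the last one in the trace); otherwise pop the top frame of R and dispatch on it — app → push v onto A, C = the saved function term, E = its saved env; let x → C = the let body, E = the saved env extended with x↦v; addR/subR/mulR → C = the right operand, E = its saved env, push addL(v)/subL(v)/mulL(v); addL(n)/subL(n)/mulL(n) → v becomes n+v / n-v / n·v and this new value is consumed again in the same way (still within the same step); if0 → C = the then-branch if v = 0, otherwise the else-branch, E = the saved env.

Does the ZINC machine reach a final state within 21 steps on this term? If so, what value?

t=0: <C=(((λz. ((λv. 5) z)) 4) * (-2 + 3)), E=∅, A=∅, R=∅>
t=1: <C=((λz. ((λv. 5) z)) 4), E=∅, A=∅, R=[mulR]>
t=2: <C=4, E=∅, A=∅, R=[app :: mulR]>
t=3: <C=(λz. ((λv. 5) z)), E=∅, A=[4], R=[mulR]>
t=4: <C=((λv. 5) z), E={z↦4}, A=∅, R=[mulR]>
t=5: <C=z, E={z↦4}, A=∅, R=[app :: mulR]>
t=6: <C=(λv. 5), E={z↦4}, A=[4], R=[mulR]>
t=7: <C=5, E={v↦4, z↦4}, A=∅, R=[mulR]>
t=8: <C=(-2 + 3), E=∅, A=∅, R=[mulL(5)]>
t=9: <C=-2, E=∅, A=∅, R=[addR :: mulL(5)]>
t=10: <C=3, E=∅, A=∅, R=[addL(-2) :: mulL(5)]>
→ final value 5

Answer: 5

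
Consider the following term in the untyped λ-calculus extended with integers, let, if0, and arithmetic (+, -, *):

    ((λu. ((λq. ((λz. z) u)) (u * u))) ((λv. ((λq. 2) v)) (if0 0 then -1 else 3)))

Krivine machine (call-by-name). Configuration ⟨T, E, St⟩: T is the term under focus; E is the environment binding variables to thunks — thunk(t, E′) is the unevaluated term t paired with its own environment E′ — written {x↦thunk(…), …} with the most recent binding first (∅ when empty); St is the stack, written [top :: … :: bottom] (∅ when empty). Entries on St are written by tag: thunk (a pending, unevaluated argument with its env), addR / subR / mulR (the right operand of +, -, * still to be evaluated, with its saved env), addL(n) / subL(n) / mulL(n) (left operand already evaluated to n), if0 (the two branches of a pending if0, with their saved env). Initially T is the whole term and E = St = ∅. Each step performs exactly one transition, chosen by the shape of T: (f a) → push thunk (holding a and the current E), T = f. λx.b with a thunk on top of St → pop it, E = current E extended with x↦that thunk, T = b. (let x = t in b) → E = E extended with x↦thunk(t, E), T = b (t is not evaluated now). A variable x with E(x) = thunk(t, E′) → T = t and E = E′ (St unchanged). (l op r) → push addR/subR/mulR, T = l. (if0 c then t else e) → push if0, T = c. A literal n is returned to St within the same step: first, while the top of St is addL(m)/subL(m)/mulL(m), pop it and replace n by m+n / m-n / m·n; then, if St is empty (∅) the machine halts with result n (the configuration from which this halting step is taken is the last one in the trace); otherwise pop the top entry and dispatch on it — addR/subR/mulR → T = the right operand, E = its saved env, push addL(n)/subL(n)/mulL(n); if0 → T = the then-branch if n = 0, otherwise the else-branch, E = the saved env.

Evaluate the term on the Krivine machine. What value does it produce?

Answer: 2

Machine steps:
0. <T=((λu. ((λq. ((λz. z) u)) (u * u))) ((λv. ((λq. 2) v)) (if0 0 then -1 else 3))), E=∅, St=∅>
1. <T=(λu. ((λq. ((λz. z) u)) (u * u))), E=∅, St=[thunk]>
2. <T=((λq. ((λz. z) u)) (u * u)), E={u↦thunk(((λv. ((λq. 2) v)) (if0 0 then -1 else 3)), ∅)}, St=∅>
3. <T=(λq. ((λz. z) u)), E={u↦thunk(((λv. ((λq. 2) v)) (if0 0 then -1 else 3)), ∅)}, St=[thunk]>
4. <T=((λz. z) u), E={q↦thunk((u * u), {u↦thunk(((λv. ((λq. 2) v)) (if0 0 then -1 else 3)), ∅)}), u↦thunk(((λv. ((λq. 2) v)) (if0 0 then -1 else 3)), ∅)}, St=∅>
5. <T=(λz. z), E={q↦thunk((u * u), {u↦thunk(((λv. ((λq. 2) v)) (if0 0 then -1 else 3)), ∅)}), u↦thunk(((λv. ((λq. 2) v)) (if0 0 then -1 else 3)), ∅)}, St=[thunk]>
6. <T=z, E={z↦thunk(u, {q↦thunk((u * u), {u↦thunk(((λv. ((λq. 2) v)) (if0 0 then -1 else 3)), ∅)}), u↦thunk(((λv. ((λq. 2) v)) (if0 0 then -1 else 3)), ∅)}), q↦thunk((u * u), {u↦thunk(((λv. ((λq. 2) v)) (if0 0 then -1 else 3)), ∅)}), u↦thunk(((λv. ((λq. 2) v)) (if0 0 then -1 else 3)), ∅)}, St=∅>
7. <T=u, E={q↦thunk((u * u), {u↦thunk(((λv. ((λq. 2) v)) (if0 0 then -1 else 3)), ∅)}), u↦thunk(((λv. ((λq. 2) v)) (if0 0 then -1 else 3)), ∅)}, St=∅>
8. <T=((λv. ((λq. 2) v)) (if0 0 then -1 else 3)), E=∅, St=∅>
9. <T=(λv. ((λq. 2) v)), E=∅, St=[thunk]>
10. <T=((λq. 2) v), E={v↦thunk((if0 0 then -1 else 3), ∅)}, St=∅>
11. <T=(λq. 2), E={v↦thunk((if0 0 then -1 else 3), ∅)}, St=[thunk]>
12. <T=2, E={q↦thunk(v, {v↦thunk((if0 0 then -1 else 3), ∅)}), v↦thunk((if0 0 then -1 else 3), ∅)}, St=∅>
→ final value 2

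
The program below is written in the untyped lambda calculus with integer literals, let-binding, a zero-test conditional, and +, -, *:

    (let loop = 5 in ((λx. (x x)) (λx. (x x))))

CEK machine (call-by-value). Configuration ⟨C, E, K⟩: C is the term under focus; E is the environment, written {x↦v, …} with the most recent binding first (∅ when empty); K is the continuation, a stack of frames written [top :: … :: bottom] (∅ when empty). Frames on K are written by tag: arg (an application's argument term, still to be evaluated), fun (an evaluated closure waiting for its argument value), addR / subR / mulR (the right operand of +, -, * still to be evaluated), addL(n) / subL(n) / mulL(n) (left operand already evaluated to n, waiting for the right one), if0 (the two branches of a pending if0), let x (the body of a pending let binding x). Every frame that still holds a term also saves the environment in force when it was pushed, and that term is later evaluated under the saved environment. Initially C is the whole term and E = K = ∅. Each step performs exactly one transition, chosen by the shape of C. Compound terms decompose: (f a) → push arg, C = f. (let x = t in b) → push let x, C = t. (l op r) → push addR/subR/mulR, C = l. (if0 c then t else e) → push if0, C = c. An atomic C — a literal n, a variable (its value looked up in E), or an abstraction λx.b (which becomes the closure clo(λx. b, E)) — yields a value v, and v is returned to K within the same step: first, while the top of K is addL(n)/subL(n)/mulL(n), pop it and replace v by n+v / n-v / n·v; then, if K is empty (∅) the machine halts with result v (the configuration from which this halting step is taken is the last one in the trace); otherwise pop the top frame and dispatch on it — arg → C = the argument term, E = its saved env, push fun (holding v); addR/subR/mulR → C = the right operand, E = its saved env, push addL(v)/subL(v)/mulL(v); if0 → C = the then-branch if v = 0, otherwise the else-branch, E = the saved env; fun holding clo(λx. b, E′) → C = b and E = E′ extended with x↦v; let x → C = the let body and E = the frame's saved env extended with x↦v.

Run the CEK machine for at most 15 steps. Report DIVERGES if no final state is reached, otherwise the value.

Answer: DIVERGES (no final state within 15 steps)

Machine steps:
[0] <C=(let loop = 5 in ((λx. (x x)) (λx. (x x)))), E=∅, K=∅>
[1] <C=5, E=∅, K=[let loop]>
[2] <C=((λx. (x x)) (λx. (x x))), E={loop↦5}, K=∅>
[3] <C=(λx. (x x)), E={loop↦5}, K=[arg]>
[4] <C=(λx. (x x)), E={loop↦5}, K=[fun]>
[5] <C=(x x), E={x↦clo(λx. (x x), {loop↦5}), loop↦5}, K=∅>
[6] <C=x, E={x↦clo(λx. (x x), {loop↦5}), loop↦5}, K=[arg]>
[7] <C=x, E={x↦clo(λx. (x x), {loop↦5}), loop↦5}, K=[fun]>
… configuration repeats with period 3 (steps 5–7 recur indefinitely) …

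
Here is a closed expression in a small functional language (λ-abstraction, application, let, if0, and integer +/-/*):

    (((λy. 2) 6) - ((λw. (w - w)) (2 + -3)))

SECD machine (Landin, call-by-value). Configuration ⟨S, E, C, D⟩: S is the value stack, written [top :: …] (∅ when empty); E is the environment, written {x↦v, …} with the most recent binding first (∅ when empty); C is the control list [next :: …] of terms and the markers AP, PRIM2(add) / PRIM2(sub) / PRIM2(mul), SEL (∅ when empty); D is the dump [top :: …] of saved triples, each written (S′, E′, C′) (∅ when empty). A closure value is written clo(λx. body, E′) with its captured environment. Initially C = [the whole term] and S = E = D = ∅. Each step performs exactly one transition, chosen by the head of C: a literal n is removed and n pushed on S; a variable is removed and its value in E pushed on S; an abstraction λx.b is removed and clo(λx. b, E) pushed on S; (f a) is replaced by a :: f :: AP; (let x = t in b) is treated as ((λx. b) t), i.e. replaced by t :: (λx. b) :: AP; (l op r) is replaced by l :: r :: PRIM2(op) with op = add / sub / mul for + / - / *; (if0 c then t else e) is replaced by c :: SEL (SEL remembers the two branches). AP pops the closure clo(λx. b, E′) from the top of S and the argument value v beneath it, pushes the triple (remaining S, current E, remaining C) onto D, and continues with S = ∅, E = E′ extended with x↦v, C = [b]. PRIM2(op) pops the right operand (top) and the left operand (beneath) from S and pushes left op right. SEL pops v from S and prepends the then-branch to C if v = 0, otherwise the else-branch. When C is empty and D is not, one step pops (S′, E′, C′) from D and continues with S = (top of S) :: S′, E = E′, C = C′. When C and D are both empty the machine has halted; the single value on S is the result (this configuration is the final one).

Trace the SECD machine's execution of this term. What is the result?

step 0: ⟨S=∅; E=∅; C=[(((λy. 2) 6) - ((λw. (w - w)) (2 + -3)))]; D=∅⟩
step 1: ⟨S=∅; E=∅; C=[((λy. 2) 6) :: ((λw. (w - w)) (2 + -3)) :: PRIM2(sub)]; D=∅⟩
step 2: ⟨S=∅; E=∅; C=[6 :: (λy. 2) :: AP :: ((λw. (w - w)) (2 + -3)) :: PRIM2(sub)]; D=∅⟩
step 3: ⟨S=[6]; E=∅; C=[(λy. 2) :: AP :: ((λw. (w - w)) (2 + -3)) :: PRIM2(sub)]; D=∅⟩
step 4: ⟨S=[clo(λy. 2, ∅) :: 6]; E=∅; C=[AP :: ((λw. (w - w)) (2 + -3)) :: PRIM2(sub)]; D=∅⟩
step 5: ⟨S=∅; E={y↦6}; C=[2]; D=[(∅, ∅, [((λw. (w - w)) (2 + -3)) :: PRIM2(sub)])]⟩
step 6: ⟨S=[2]; E={y↦6}; C=∅; D=[(∅, ∅, [((λw. (w - w)) (2 + -3)) :: PRIM2(sub)])]⟩
step 7: ⟨S=[2]; E=∅; C=[((λw. (w - w)) (2 + -3)) :: PRIM2(sub)]; D=∅⟩
step 8: ⟨S=[2]; E=∅; C=[(2 + -3) :: (λw. (w - w)) :: AP :: PRIM2(sub)]; D=∅⟩
step 9: ⟨S=[2]; E=∅; C=[2 :: -3 :: PRIM2(add) :: (λw. (w - w)) :: AP :: PRIM2(sub)]; D=∅⟩
step 10: ⟨S=[2 :: 2]; E=∅; C=[-3 :: PRIM2(add) :: (λw. (w - w)) :: AP :: PRIM2(sub)]; D=∅⟩
step 11: ⟨S=[-3 :: 2 :: 2]; E=∅; C=[PRIM2(add) :: (λw. (w - w)) :: AP :: PRIM2(sub)]; D=∅⟩
step 12: ⟨S=[-1 :: 2]; E=∅; C=[(λw. (w - w)) :: AP :: PRIM2(sub)]; D=∅⟩
step 13: ⟨S=[clo(λw. (w - w), ∅) :: -1 :: 2]; E=∅; C=[AP :: PRIM2(sub)]; D=∅⟩
step 14: ⟨S=∅; E={w↦-1}; C=[(w - w)]; D=[([2], ∅, [PRIM2(sub)])]⟩
step 15: ⟨S=∅; E={w↦-1}; C=[w :: w :: PRIM2(sub)]; D=[([2], ∅, [PRIM2(sub)])]⟩
step 16: ⟨S=[-1]; E={w↦-1}; C=[w :: PRIM2(sub)]; D=[([2], ∅, [PRIM2(sub)])]⟩
step 17: ⟨S=[-1 :: -1]; E={w↦-1}; C=[PRIM2(sub)]; D=[([2], ∅, [PRIM2(sub)])]⟩
step 18: ⟨S=[0]; E={w↦-1}; C=∅; D=[([2], ∅, [PRIM2(sub)])]⟩
step 19: ⟨S=[0 :: 2]; E=∅; C=[PRIM2(sub)]; D=∅⟩
step 20: ⟨S=[2]; E=∅; C=∅; D=∅⟩
→ final value 2

Answer: 2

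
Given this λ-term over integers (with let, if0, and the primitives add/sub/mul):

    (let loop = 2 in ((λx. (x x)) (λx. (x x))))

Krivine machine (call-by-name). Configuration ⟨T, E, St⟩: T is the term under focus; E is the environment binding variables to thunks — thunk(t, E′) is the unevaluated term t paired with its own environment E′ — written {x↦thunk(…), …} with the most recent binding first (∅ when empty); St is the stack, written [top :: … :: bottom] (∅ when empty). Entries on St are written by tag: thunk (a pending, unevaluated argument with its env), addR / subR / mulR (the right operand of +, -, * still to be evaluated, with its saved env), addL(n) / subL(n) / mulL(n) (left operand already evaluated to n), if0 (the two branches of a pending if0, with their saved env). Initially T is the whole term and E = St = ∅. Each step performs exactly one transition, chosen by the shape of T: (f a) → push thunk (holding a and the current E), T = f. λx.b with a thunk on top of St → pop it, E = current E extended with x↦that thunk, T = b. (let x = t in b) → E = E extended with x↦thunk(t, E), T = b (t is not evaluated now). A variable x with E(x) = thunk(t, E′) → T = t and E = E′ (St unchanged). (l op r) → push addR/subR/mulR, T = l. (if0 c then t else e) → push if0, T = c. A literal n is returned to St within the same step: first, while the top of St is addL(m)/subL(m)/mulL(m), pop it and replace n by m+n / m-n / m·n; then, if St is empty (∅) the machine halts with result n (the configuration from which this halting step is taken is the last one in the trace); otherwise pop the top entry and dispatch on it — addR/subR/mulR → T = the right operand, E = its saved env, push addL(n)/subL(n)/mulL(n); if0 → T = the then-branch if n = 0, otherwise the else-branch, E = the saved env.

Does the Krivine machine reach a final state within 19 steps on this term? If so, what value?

0. [T=(let loop = 2 in ((λx. (x x)) (λx. (x x)))) | E=∅ | St=∅]
1. [T=((λx. (x x)) (λx. (x x))) | E={loop↦thunk(2, ∅)} | St=∅]
2. [T=(λx. (x x)) | E={loop↦thunk(2, ∅)} | St=[thunk]]
3. [T=(x x) | E={x↦thunk((λx. (x x)), {loop↦thunk(2, ∅)}), loop↦thunk(2, ∅)} | St=∅]
4. [T=x | E={x↦thunk((λx. (x x)), {loop↦thunk(2, ∅)}), loop↦thunk(2, ∅)} | St=[thunk]]
5. [T=(λx. (x x)) | E={loop↦thunk(2, ∅)} | St=[thunk]]
6. [T=(x x) | E={x↦thunk(x, {x↦thunk((λx. (x x)), {loop↦thunk(2, ∅)}), loop↦thunk(2, ∅)}), loop↦thunk(2, ∅)} | St=∅]
7. [T=x | E={x↦thunk(x, {x↦thunk((λx. (x x)), {loop↦thunk(2, ∅)}), loop↦thunk(2, ∅)}), loop↦thunk(2, ∅)} | St=[thunk]]
8. [T=x | E={x↦thunk((λx. (x x)), {loop↦thunk(2, ∅)}), loop↦thunk(2, ∅)} | St=[thunk]]
9. [T=(λx. (x x)) | E={loop↦thunk(2, ∅)} | St=[thunk]]
10. [T=(x x) | E={x↦thunk(x, {x↦thunk(x, {x↦thunk((λx. (x x)), {loop↦thunk(2, ∅)}), loop↦thunk(2, ∅)}), loop↦thunk(2, ∅)}), loop↦thunk(2, ∅)} | St=∅]
11. [T=x | E={x↦thunk(x, {x↦thunk(x, {x↦thunk((λx. (x x)), {loop↦thunk(2, ∅)}), loop↦thunk(2, ∅)}), loop↦thunk(2, ∅)}), loop↦thunk(2, ∅)} | St=[thunk]]
12. [T=x | E={x↦thunk(x, {x↦thunk((λx. (x x)), {loop↦thunk(2, ∅)}), loop↦thunk(2, ∅)}), loop↦thunk(2, ∅)} | St=[thunk]]
13. [T=x | E={x↦thunk((λx. (x x)), {loop↦thunk(2, ∅)}), loop↦thunk(2, ∅)} | St=[thunk]]
14. [T=(λx. (x x)) | E={loop↦thunk(2, ∅)} | St=[thunk]]
15. [T=(x x) | E={x↦thunk(x, {x↦thunk(x, {x↦thunk(x, {x↦thunk((λx. (x x)), {loop↦thunk(2, ∅)}), loop↦thunk(2, ∅)}), loop↦thunk(2, ∅)}), loop↦thunk(2, ∅)}), loop↦thunk(2, ∅)} | St=∅]
16. [T=x | E={x↦thunk(x, {x↦thunk(x, {x↦thunk(x, {x↦thunk((λx. (x x)), {loop↦thunk(2, ∅)}), loop↦thunk(2, ∅)}), loop↦thunk(2, ∅)}), loop↦thunk(2, ∅)}), loop↦thunk(2, ∅)} | St=[thunk]]
17. [T=x | E={x↦thunk(x, {x↦thunk(x, {x↦thunk((λx. (x x)), {loop↦thunk(2, ∅)}), loop↦thunk(2, ∅)}), loop↦thunk(2, ∅)}), loop↦thunk(2, ∅)} | St=[thunk]]
18. [T=x | E={x↦thunk(x, {x↦thunk((λx. (x x)), {loop↦thunk(2, ∅)}), loop↦thunk(2, ∅)}), loop↦thunk(2, ∅)} | St=[thunk]]
19. [T=x | E={x↦thunk((λx. (x x)), {loop↦thunk(2, ∅)}), loop↦thunk(2, ∅)} | St=[thunk]]
→ 19 transitions taken and the configuration is still not final: no result within 19 steps

Answer: DIVERGES (no final state within 19 steps)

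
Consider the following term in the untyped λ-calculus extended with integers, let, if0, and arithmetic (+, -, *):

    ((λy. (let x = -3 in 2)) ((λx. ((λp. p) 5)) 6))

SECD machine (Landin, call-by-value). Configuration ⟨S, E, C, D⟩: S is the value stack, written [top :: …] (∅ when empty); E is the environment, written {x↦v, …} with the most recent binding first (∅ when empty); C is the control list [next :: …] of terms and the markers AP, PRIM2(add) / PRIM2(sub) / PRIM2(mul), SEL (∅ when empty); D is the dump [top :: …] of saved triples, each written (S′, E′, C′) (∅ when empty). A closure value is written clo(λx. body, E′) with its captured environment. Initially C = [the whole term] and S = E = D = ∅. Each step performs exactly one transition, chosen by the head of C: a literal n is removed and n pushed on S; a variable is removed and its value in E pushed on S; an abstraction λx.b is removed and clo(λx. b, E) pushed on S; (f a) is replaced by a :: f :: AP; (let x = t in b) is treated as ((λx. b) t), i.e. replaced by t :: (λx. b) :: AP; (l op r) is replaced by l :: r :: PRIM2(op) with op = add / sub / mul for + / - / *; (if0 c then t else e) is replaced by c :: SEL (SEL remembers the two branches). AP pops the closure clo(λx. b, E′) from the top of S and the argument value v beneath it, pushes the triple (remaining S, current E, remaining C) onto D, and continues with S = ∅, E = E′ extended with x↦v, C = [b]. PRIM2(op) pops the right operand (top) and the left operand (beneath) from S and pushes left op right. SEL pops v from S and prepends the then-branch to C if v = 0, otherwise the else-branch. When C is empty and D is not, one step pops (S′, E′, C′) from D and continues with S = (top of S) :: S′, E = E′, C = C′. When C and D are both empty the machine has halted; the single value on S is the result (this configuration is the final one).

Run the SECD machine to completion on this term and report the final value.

0. [S=∅ | E=∅ | C=[((λy. (let x = -3 in 2)) ((λx. ((λp. p) 5)) 6))] | D=∅]
1. [S=∅ | E=∅ | C=[((λx. ((λp. p) 5)) 6) :: (λy. (let x = -3 in 2)) :: AP] | D=∅]
2. [S=∅ | E=∅ | C=[6 :: (λx. ((λp. p) 5)) :: AP :: (λy. (let x = -3 in 2)) :: AP] | D=∅]
3. [S=[6] | E=∅ | C=[(λx. ((λp. p) 5)) :: AP :: (λy. (let x = -3 in 2)) :: AP] | D=∅]
4. [S=[clo(λx. ((λp. p) 5), ∅) :: 6] | E=∅ | C=[AP :: (λy. (let x = -3 in 2)) :: AP] | D=∅]
5. [S=∅ | E={x↦6} | C=[((λp. p) 5)] | D=[(∅, ∅, [(λy. (let x = -3 in 2)) :: AP])]]
6. [S=∅ | E={x↦6} | C=[5 :: (λp. p) :: AP] | D=[(∅, ∅, [(λy. (let x = -3 in 2)) :: AP])]]
7. [S=[5] | E={x↦6} | C=[(λp. p) :: AP] | D=[(∅, ∅, [(λy. (let x = -3 in 2)) :: AP])]]
8. [S=[clo(λp. p, {x↦6}) :: 5] | E={x↦6} | C=[AP] | D=[(∅, ∅, [(λy. (let x = -3 in 2)) :: AP])]]
9. [S=∅ | E={p↦5, x↦6} | C=[p] | D=[(∅, {x↦6}, ∅) :: (∅, ∅, [(λy. (let x = -3 in 2)) :: AP])]]
10. [S=[5] | E={p↦5, x↦6} | C=∅ | D=[(∅, {x↦6}, ∅) :: (∅, ∅, [(λy. (let x = -3 in 2)) :: AP])]]
11. [S=[5] | E={x↦6} | C=∅ | D=[(∅, ∅, [(λy. (let x = -3 in 2)) :: AP])]]
12. [S=[5] | E=∅ | C=[(λy. (let x = -3 in 2)) :: AP] | D=∅]
13. [S=[clo(λy. (let x = -3 in 2), ∅) :: 5] | E=∅ | C=[AP] | D=∅]
14. [S=∅ | E={y↦5} | C=[(let x = -3 in 2)] | D=[(∅, ∅, ∅)]]
15. [S=∅ | E={y↦5} | C=[-3 :: (λx. 2) :: AP] | D=[(∅, ∅, ∅)]]
16. [S=[-3] | E={y↦5} | C=[(λx. 2) :: AP] | D=[(∅, ∅, ∅)]]
17. [S=[clo(λx. 2, {y↦5}) :: -3] | E={y↦5} | C=[AP] | D=[(∅, ∅, ∅)]]
18. [S=∅ | E={x↦-3, y↦5} | C=[2] | D=[(∅, {y↦5}, ∅) :: (∅, ∅, ∅)]]
19. [S=[2] | E={x↦-3, y↦5} | C=∅ | D=[(∅, {y↦5}, ∅) :: (∅, ∅, ∅)]]
20. [S=[2] | E={y↦5} | C=∅ | D=[(∅, ∅, ∅)]]
21. [S=[2] | E=∅ | C=∅ | D=∅]
→ final value 2

Answer: 2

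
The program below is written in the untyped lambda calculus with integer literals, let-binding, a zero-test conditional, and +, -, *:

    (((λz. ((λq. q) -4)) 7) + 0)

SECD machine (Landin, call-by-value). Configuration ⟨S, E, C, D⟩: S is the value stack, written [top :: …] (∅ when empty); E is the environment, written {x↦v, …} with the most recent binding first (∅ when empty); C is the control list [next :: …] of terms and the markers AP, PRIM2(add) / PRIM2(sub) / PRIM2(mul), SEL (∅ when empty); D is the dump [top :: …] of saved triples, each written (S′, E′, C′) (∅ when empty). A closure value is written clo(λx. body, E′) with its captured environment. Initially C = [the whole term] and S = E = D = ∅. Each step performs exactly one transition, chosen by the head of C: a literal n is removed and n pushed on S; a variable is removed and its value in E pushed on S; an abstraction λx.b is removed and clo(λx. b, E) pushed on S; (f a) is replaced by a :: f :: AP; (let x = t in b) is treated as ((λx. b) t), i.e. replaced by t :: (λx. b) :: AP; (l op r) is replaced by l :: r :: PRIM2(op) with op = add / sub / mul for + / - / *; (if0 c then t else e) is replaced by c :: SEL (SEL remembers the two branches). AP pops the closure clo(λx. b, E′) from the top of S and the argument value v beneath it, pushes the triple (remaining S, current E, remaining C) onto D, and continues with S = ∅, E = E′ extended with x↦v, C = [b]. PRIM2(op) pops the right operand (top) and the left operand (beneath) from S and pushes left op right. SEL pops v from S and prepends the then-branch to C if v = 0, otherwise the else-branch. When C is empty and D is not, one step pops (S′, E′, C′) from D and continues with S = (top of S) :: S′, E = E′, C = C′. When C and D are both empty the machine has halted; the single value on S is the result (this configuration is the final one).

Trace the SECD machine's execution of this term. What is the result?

[0] <S=∅, E=∅, C=[(((λz. ((λq. q) -4)) 7) + 0)], D=∅>
[1] <S=∅, E=∅, C=[((λz. ((λq. q) -4)) 7) :: 0 :: PRIM2(add)], D=∅>
[2] <S=∅, E=∅, C=[7 :: (λz. ((λq. q) -4)) :: AP :: 0 :: PRIM2(add)], D=∅>
[3] <S=[7], E=∅, C=[(λz. ((λq. q) -4)) :: AP :: 0 :: PRIM2(add)], D=∅>
[4] <S=[clo(λz. ((λq. q) -4), ∅) :: 7], E=∅, C=[AP :: 0 :: PRIM2(add)], D=∅>
[5] <S=∅, E={z↦7}, C=[((λq. q) -4)], D=[(∅, ∅, [0 :: PRIM2(add)])]>
[6] <S=∅, E={z↦7}, C=[-4 :: (λq. q) :: AP], D=[(∅, ∅, [0 :: PRIM2(add)])]>
[7] <S=[-4], E={z↦7}, C=[(λq. q) :: AP], D=[(∅, ∅, [0 :: PRIM2(add)])]>
[8] <S=[clo(λq. q, {z↦7}) :: -4], E={z↦7}, C=[AP], D=[(∅, ∅, [0 :: PRIM2(add)])]>
[9] <S=∅, E={q↦-4, z↦7}, C=[q], D=[(∅, {z↦7}, ∅) :: (∅, ∅, [0 :: PRIM2(add)])]>
[10] <S=[-4], E={q↦-4, z↦7}, C=∅, D=[(∅, {z↦7}, ∅) :: (∅, ∅, [0 :: PRIM2(add)])]>
[11] <S=[-4], E={z↦7}, C=∅, D=[(∅, ∅, [0 :: PRIM2(add)])]>
[12] <S=[-4], E=∅, C=[0 :: PRIM2(add)], D=∅>
[13] <S=[0 :: -4], E=∅, C=[PRIM2(add)], D=∅>
[14] <S=[-4], E=∅, C=∅, D=∅>
→ final value -4

Answer: -4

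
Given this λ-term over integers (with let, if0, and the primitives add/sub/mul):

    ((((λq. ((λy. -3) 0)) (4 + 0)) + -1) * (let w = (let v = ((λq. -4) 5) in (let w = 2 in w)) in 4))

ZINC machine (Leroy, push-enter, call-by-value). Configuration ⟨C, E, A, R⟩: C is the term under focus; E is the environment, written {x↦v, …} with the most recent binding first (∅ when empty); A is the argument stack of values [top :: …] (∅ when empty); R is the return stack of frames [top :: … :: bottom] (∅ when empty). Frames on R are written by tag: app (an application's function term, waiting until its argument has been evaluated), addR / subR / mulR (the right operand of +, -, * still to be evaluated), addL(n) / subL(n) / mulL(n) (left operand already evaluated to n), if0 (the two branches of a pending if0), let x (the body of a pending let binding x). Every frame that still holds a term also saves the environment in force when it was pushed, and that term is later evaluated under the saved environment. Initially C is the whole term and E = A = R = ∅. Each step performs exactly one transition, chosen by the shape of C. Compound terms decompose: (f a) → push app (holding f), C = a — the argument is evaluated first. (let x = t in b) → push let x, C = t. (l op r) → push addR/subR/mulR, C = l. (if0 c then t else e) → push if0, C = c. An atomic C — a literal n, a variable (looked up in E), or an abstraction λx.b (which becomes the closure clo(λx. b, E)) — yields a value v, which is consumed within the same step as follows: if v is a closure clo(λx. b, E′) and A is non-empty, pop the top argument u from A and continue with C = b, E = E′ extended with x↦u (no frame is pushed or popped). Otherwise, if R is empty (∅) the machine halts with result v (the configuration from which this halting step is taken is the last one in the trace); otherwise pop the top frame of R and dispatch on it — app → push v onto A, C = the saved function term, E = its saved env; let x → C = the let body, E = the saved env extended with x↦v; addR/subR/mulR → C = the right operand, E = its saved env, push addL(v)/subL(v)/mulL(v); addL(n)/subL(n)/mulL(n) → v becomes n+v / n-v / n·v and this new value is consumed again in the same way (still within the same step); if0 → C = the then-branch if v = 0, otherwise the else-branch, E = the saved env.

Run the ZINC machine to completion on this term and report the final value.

[0] ⟨C=((((λq. ((λy. -3) 0)) (4 + 0)) + -1) * (let w = (let v = ((λq. -4) 5) in (let w = 2 in w)) in 4)); E=∅; A=∅; R=∅⟩
[1] ⟨C=(((λq. ((λy. -3) 0)) (4 + 0)) + -1); E=∅; A=∅; R=[mulR]⟩
[2] ⟨C=((λq. ((λy. -3) 0)) (4 + 0)); E=∅; A=∅; R=[addR :: mulR]⟩
[3] ⟨C=(4 + 0); E=∅; A=∅; R=[app :: addR :: mulR]⟩
[4] ⟨C=4; E=∅; A=∅; R=[addR :: app :: addR :: mulR]⟩
[5] ⟨C=0; E=∅; A=∅; R=[addL(4) :: app :: addR :: mulR]⟩
[6] ⟨C=(λq. ((λy. -3) 0)); E=∅; A=[4]; R=[addR :: mulR]⟩
[7] ⟨C=((λy. -3) 0); E={q↦4}; A=∅; R=[addR :: mulR]⟩
[8] ⟨C=0; E={q↦4}; A=∅; R=[app :: addR :: mulR]⟩
[9] ⟨C=(λy. -3); E={q↦4}; A=[0]; R=[addR :: mulR]⟩
[10] ⟨C=-3; E={y↦0, q↦4}; A=∅; R=[addR :: mulR]⟩
[11] ⟨C=-1; E=∅; A=∅; R=[addL(-3) :: mulR]⟩
[12] ⟨C=(let w = (let v = ((λq. -4) 5) in (let w = 2 in w)) in 4); E=∅; A=∅; R=[mulL(-4)]⟩
[13] ⟨C=(let v = ((λq. -4) 5) in (let w = 2 in w)); E=∅; A=∅; R=[let w :: mulL(-4)]⟩
[14] ⟨C=((λq. -4) 5); E=∅; A=∅; R=[let v :: let w :: mulL(-4)]⟩
[15] ⟨C=5; E=∅; A=∅; R=[app :: let v :: let w :: mulL(-4)]⟩
[16] ⟨C=(λq. -4); E=∅; A=[5]; R=[let v :: let w :: mulL(-4)]⟩
[17] ⟨C=-4; E={q↦5}; A=∅; R=[let v :: let w :: mulL(-4)]⟩
[18] ⟨C=(let w = 2 in w); E={v↦-4}; A=∅; R=[let w :: mulL(-4)]⟩
[19] ⟨C=2; E={v↦-4}; A=∅; R=[let w :: let w :: mulL(-4)]⟩
[20] ⟨C=w; E={w↦2, v↦-4}; A=∅; R=[let w :: mulL(-4)]⟩
[21] ⟨C=4; E={w↦2}; A=∅; R=[mulL(-4)]⟩
→ final value -16

Answer: -16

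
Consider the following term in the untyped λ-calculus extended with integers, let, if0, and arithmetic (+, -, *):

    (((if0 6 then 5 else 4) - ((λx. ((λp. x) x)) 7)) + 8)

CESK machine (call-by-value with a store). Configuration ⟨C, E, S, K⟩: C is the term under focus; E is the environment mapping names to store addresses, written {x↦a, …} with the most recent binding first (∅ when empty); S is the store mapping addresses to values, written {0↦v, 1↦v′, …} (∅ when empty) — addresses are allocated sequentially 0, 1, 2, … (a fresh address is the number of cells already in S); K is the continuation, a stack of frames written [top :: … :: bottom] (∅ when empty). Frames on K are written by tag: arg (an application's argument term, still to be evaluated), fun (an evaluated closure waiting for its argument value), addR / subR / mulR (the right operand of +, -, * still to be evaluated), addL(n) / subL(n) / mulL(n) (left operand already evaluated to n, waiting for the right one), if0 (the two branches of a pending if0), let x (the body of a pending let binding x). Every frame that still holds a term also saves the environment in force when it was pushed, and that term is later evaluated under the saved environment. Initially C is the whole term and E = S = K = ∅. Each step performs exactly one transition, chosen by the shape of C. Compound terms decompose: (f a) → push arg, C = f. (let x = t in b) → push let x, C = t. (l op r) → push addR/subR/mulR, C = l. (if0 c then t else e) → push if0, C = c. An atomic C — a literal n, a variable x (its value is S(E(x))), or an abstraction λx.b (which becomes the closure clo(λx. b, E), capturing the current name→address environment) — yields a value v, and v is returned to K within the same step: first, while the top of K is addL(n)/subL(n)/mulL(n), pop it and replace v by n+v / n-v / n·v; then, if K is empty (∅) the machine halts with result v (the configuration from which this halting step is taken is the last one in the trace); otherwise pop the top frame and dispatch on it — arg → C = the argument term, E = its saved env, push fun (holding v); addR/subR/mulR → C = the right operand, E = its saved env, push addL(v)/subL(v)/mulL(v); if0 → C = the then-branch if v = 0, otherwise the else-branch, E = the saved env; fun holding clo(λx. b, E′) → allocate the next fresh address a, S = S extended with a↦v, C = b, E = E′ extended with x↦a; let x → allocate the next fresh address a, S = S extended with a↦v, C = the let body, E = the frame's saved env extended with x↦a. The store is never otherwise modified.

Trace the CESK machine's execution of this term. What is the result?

[0] ⟨C=(((if0 6 then 5 else 4) - ((λx. ((λp. x) x)) 7)) + 8); E=∅; S=∅; K=∅⟩
[1] ⟨C=((if0 6 then 5 else 4) - ((λx. ((λp. x) x)) 7)); E=∅; S=∅; K=[addR]⟩
[2] ⟨C=(if0 6 then 5 else 4); E=∅; S=∅; K=[subR :: addR]⟩
[3] ⟨C=6; E=∅; S=∅; K=[if0 :: subR :: addR]⟩
[4] ⟨C=4; E=∅; S=∅; K=[subR :: addR]⟩
[5] ⟨C=((λx. ((λp. x) x)) 7); E=∅; S=∅; K=[subL(4) :: addR]⟩
[6] ⟨C=(λx. ((λp. x) x)); E=∅; S=∅; K=[arg :: subL(4) :: addR]⟩
[7] ⟨C=7; E=∅; S=∅; K=[fun :: subL(4) :: addR]⟩
[8] ⟨C=((λp. x) x); E={x↦0}; S={0↦7}; K=[subL(4) :: addR]⟩
[9] ⟨C=(λp. x); E={x↦0}; S={0↦7}; K=[arg :: subL(4) :: addR]⟩
[10] ⟨C=x; E={x↦0}; S={0↦7}; K=[fun :: subL(4) :: addR]⟩
[11] ⟨C=x; E={p↦1, x↦0}; S={0↦7, 1↦7}; K=[subL(4) :: addR]⟩
[12] ⟨C=8; E=∅; S={0↦7, 1↦7}; K=[addL(-3)]⟩
→ final value 5

Answer: 5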